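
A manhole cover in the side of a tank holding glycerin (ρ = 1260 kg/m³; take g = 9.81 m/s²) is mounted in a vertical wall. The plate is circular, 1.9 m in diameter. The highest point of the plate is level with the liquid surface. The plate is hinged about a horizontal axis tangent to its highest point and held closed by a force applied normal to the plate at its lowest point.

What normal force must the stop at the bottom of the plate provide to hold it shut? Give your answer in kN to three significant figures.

γ = ρg = 1260 × 9.81 / 1000 = 12.3606 kN/m³.
The centroid is at the centre, 0.95 m below the top of the plate, so the centroid depth is h_c = 0.95 m.
A = π(0.95)² = 2.83529 m².
Resultant F = γ·h_c·A = 12.3606 × 0.95 × 2.83529 = 33.2936 kN.
I_c = πr⁴/4 = π × 0.95⁴/4 = 0.639712 m⁴.
Centre of pressure: y_p = y_c + I_c/(y_c·A) = 0.95 + 0.639712/(0.95 × 2.83529) = 0.95 + 0.2375 = 1.1875 m along the plane.
The resultant acts 0.95 + 0.2375 = 1.1875 m (along the plate) below the hinge at the top edge, so the moment about the hinge is M = F × 1.1875 = 33.2936 × 1.1875 = 39.5361 kN·m.
A normal force at the bottom, 1.9 m from the hinge, must supply this moment: P = 39.5361/1.9 = 20.8085 kN.

P ≈ 20.8 kN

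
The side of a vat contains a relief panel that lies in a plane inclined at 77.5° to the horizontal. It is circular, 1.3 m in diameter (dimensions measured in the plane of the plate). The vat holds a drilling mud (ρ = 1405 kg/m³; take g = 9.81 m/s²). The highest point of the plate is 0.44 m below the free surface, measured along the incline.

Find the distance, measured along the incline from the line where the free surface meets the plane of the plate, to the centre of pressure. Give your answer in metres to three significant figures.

γ = ρg = 1405 × 9.81 / 1000 = 13.78305 kN/m³.
Let θ = 77.5° be the plate's angle to the horizontal; measure y along the incline from where the plane meets the free surface. Vertical depth h = y·sinθ with sinθ = 0.976296.
The centroid is at the centre, 0.65 m below the top of the plate, so y_c = 0.44 + 0.65 = 1.09 m and h_c = 1.09 × 0.976296 = 1.06416 m.
A = π(0.65)² = 1.32732 m².
Resultant F = γ·h_c·A = 13.78305 × 1.06416 × 1.32732 = 19.4683 kN.
I_c = πr⁴/4 = π × 0.65⁴/4 = 0.140198 m⁴.
Centre of pressure: y_p = y_c + I_c/(y_c·A) = 1.09 + 0.140198/(1.09 × 1.32732) = 1.09 + 0.0969035 = 1.1869 m along the plane.

y_p = 1.19 m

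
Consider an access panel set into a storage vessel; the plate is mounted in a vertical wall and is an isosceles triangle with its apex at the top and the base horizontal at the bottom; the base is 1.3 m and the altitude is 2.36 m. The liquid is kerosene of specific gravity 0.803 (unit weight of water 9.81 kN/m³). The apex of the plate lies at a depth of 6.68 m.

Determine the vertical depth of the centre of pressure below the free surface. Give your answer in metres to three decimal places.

γ = 0.803 × 9.81 = 7.87743 kN/m³.
With the apex up, the centroid sits 2h/3 = 2 × 2.36/3 = 1.57333 m below the apex, so the centroid depth is h_c = 6.68 + 1.57333 = 8.25333 m.
A = ½ × 1.3 × 2.36 = 1.534 m².
Resultant F = γ·h_c·A = 7.87743 × 8.25333 × 1.534 = 99.7331 kN.
I_c = b·h³/36 = 1.3 × 2.36³/36 = 0.474654 m⁴.
Centre of pressure: y_p = y_c + I_c/(y_c·A) = 8.25333 + 0.474654/(8.25333 × 1.534) = 8.25333 + 0.0374906 = 8.29082 m along the plane.

h_p = 8.291 m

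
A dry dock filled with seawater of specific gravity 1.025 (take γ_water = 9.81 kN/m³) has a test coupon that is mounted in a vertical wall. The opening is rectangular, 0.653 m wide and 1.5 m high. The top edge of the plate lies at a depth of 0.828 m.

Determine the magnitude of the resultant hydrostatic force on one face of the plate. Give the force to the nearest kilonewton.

F ≈ 16 kN

γ = 1.025 × 9.81 = 10.05525 kN/m³.
The centroid lies 1.5/2 = 0.75 m below the top edge, so the centroid depth is h_c = 0.828 + 0.75 = 1.578 m.
A = 0.653 × 1.5 = 0.9795 m².
Resultant F = γ·h_c·A = 10.05525 × 1.578 × 0.9795 = 15.5419 kN.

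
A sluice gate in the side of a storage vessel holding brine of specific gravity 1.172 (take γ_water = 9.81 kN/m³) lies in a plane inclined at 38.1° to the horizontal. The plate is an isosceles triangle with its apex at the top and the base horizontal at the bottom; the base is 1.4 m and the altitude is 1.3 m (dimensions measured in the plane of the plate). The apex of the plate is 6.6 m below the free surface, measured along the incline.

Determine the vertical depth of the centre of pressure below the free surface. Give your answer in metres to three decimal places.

h_p = 4.615 m

γ = 1.172 × 9.81 = 11.49732 kN/m³.
Let θ = 38.1° be the plate's angle to the horizontal; measure y along the incline from where the plane meets the free surface. Vertical depth h = y·sinθ with sinθ = 0.617036.
With the apex up, the centroid sits 2h/3 = 2 × 1.3/3 = 0.866667 m below the apex, so y_c = 6.6 + 0.866667 = 7.46667 m and h_c = 7.46667 × 0.617036 = 4.6072 m.
A = ½ × 1.4 × 1.3 = 0.91 m².
Resultant F = γ·h_c·A = 11.49732 × 4.6072 × 0.91 = 48.2031 kN.
I_c = b·h³/36 = 1.4 × 1.3³/36 = 0.0854389 m⁴.
Centre of pressure: y_p = y_c + I_c/(y_c·A) = 7.46667 + 0.0854389/(7.46667 × 0.91) = 7.46667 + 0.0125744 = 7.47924 m along the plane.
Vertically, h_p = y_p·sinθ = 7.47924 × 0.617036 = 4.61496 m.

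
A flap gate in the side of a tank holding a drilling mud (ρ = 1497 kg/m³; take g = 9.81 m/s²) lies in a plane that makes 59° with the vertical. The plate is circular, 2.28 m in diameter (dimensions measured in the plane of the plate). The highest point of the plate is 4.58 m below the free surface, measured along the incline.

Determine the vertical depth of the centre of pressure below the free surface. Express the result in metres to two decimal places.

h_p = 2.98 m

γ = ρg = 1497 × 9.81 / 1000 = 14.68557 kN/m³.
The plate makes 59° with the vertical, i.e. θ = 90° − 59° = 31° to the horizontal. Measuring y along the incline from the free-surface line, vertical depth h = y·sinθ with sinθ = 0.515038.
The centroid is at the centre, 1.14 m below the top of the plate, so y_c = 4.58 + 1.14 = 5.72 m and h_c = 5.72 × 0.515038 = 2.94602 m.
A = π(1.14)² = 4.08281 m².
Resultant F = γ·h_c·A = 14.68557 × 2.94602 × 4.08281 = 176.639 kN.
I_c = πr⁴/4 = π × 1.14⁴/4 = 1.32651 m⁴.
Centre of pressure: y_p = y_c + I_c/(y_c·A) = 5.72 + 1.32651/(5.72 × 4.08281) = 5.72 + 0.0568009 = 5.7768 m along the plane.
Vertically, h_p = y_p·sinθ = 5.7768 × 0.515038 = 2.97527 m.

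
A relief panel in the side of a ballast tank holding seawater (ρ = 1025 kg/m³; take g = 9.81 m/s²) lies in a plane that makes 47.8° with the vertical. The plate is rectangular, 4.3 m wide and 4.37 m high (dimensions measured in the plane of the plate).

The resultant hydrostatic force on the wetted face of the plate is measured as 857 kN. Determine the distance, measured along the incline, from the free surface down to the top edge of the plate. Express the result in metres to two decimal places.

y_top ≈ 4.57 m

γ = ρg = 1025 × 9.81 / 1000 = 10.05525 kN/m³.
A = 4.3 × 4.37 = 18.791 m².
From F = γ·h_c·A, the centroid depth is h_c = 857/(10.05525 × 18.791) = 4.53563 m.
The plate makes 47.8° with the vertical, i.e. θ = 90° − 47.8° = 42.2° to the horizontal. Measuring y along the incline from the free-surface line, vertical depth h = y·sinθ with sinθ = 0.671721.
Along the incline, y_c = h_c/sinθ = 4.53563/0.671721 = 6.75225 m.
The centroid lies 4.37/2 = 2.185 m below the top edge, so the top edge sits at y_top = 6.75225 − 2.185 = 4.56725 m along the incline.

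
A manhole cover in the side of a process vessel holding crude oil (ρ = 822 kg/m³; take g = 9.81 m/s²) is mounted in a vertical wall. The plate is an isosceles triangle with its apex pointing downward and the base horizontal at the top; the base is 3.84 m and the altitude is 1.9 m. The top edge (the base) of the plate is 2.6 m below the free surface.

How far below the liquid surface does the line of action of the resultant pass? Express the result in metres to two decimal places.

γ = ρg = 822 × 9.81 / 1000 = 8.06382 kN/m³.
With the apex down, the centroid sits h/3 = 1.9/3 = 0.633333 m below the base (the top edge), so the centroid depth is h_c = 2.6 + 0.633333 = 3.23333 m.
A = ½ × 3.84 × 1.9 = 3.648 m².
Resultant F = γ·h_c·A = 8.06382 × 3.23333 × 3.648 = 95.1143 kN.
I_c = b·h³/36 = 3.84 × 1.9³/36 = 0.731627 m⁴.
Centre of pressure: y_p = y_c + I_c/(y_c·A) = 3.23333 + 0.731627/(3.23333 × 3.648) = 3.23333 + 0.0620276 = 3.29536 m along the plane.

h_p = 3.30 m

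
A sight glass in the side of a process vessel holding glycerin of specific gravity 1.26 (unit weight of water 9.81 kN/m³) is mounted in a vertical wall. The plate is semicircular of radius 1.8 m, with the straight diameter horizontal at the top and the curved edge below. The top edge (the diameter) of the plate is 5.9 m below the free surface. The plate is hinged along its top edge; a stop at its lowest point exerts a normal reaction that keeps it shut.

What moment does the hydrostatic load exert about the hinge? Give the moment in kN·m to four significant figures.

M ≈ 334.5 kN·m

γ = 1.26 × 9.81 = 12.3606 kN/m³.
The centroid of a semicircle lies 4r/(3π) = 0.763944 m from the diameter, here below the top edge, so the centroid depth is h_c = 5.9 + 0.763944 = 6.66394 m.
A = πr²/2 = π × 1.8²/2 = 5.08938 m².
Resultant F = γ·h_c·A = 12.3606 × 6.66394 × 5.08938 = 419.214 kN.
I_c = (π/8 − 8/(9π))·r⁴ = 0.109757 × 1.8⁴ = 1.15219 m⁴.
Centre of pressure: y_p = y_c + I_c/(y_c·A) = 6.66394 + 1.15219/(6.66394 × 5.08938) = 6.66394 + 0.0339725 = 6.69791 m along the plane.
The resultant acts 0.763944 + 0.0339725 = 0.797916 m (along the plate) below the hinge at the top edge, so the moment about the hinge is M = F × 0.797916 = 419.214 × 0.797916 = 334.498 kN·m.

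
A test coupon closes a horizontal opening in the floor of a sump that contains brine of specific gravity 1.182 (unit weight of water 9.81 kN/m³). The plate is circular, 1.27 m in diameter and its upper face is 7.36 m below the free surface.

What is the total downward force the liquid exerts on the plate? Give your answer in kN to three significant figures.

γ = 1.182 × 9.81 = 11.59542 kN/m³.
The plate is horizontal, so pressure is uniform at p = γ·h = 11.59542 × 7.36 = 85.3423 kN/m².
A = π(0.635)² = 1.26677 m².
F = p·A = 85.3423 × 1.26677 = 108.109 kN.

F ≈ 108 kN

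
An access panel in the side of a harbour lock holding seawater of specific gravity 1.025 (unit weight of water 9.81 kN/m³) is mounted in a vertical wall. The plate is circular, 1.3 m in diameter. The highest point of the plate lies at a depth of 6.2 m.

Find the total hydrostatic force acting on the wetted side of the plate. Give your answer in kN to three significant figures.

γ = 1.025 × 9.81 = 10.05525 kN/m³.
The centroid is at the centre, 0.65 m below the top of the plate, so the centroid depth is h_c = 6.2 + 0.65 = 6.85 m.
A = π(0.65)² = 1.32732 m².
Resultant F = γ·h_c·A = 10.05525 × 6.85 × 1.32732 = 91.4238 kN.

F ≈ 91.4 kN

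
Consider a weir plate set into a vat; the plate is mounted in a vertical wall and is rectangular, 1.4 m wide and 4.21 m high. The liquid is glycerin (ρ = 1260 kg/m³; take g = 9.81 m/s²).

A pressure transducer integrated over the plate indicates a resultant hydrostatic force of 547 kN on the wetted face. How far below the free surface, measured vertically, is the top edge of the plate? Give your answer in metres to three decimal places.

γ = ρg = 1260 × 9.81 / 1000 = 12.3606 kN/m³.
A = 1.4 × 4.21 = 5.894 m².
From F = γ·h_c·A, the centroid depth is h_c = 547/(12.3606 × 5.894) = 7.50823 m.
The centroid lies 4.21/2 = 2.105 m below the top edge, so the top edge sits at h_top = 7.50823 − 2.105 = 5.40323 m below the surface.

d_top ≈ 5.403 m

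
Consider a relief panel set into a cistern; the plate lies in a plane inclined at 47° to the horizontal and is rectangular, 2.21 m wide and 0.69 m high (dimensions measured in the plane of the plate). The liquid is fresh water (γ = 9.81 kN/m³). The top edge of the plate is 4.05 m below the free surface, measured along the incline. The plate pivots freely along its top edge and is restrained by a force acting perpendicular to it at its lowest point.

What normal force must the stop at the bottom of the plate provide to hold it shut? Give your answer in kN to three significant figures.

γ = 9.81 kN/m³.
Let θ = 47° be the plate's angle to the horizontal; measure y along the incline from where the plane meets the free surface. Vertical depth h = y·sinθ with sinθ = 0.731354.
The centroid lies 0.69/2 = 0.345 m below the top edge, so y_c = 4.05 + 0.345 = 4.395 m and h_c = 4.395 × 0.731354 = 3.2143 m.
A = 2.21 × 0.69 = 1.5249 m².
Resultant F = γ·h_c·A = 9.81 × 3.2143 × 1.5249 = 48.0836 kN.
I_c = b·h³/12 = 2.21 × 0.69³/12 = 0.0605004 m⁴.
Centre of pressure: y_p = y_c + I_c/(y_c·A) = 4.395 + 0.0605004/(4.395 × 1.5249) = 4.395 + 0.0090273 = 4.40403 m along the plane.
The resultant acts 0.345 + 0.0090273 = 0.354027 m (along the plate) below the hinge at the top edge, so the moment about the hinge is M = F × 0.354027 = 48.0836 × 0.354027 = 17.0229 kN·m.
A normal force at the bottom, 0.69 m from the hinge, must supply this moment: P = 17.0229/0.69 = 24.6709 kN.

P ≈ 24.7 kN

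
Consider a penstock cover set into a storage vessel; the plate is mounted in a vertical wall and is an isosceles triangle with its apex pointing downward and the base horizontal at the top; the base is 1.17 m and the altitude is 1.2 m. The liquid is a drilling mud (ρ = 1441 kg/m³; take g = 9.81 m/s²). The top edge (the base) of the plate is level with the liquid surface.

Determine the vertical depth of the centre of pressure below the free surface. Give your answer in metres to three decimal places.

γ = ρg = 1441 × 9.81 / 1000 = 14.13621 kN/m³.
With the apex down, the centroid sits h/3 = 1.2/3 = 0.4 m below the base (the top edge), so the centroid depth is h_c = 0.4 m.
A = ½ × 1.17 × 1.2 = 0.702 m².
Resultant F = γ·h_c·A = 14.13621 × 0.4 × 0.702 = 3.96945 kN.
I_c = b·h³/36 = 1.17 × 1.2³/36 = 0.05616 m⁴.
Centre of pressure: y_p = y_c + I_c/(y_c·A) = 0.4 + 0.05616/(0.4 × 0.702) = 0.4 + 0.2 = 0.6 m along the plane.

h_p = 0.600 m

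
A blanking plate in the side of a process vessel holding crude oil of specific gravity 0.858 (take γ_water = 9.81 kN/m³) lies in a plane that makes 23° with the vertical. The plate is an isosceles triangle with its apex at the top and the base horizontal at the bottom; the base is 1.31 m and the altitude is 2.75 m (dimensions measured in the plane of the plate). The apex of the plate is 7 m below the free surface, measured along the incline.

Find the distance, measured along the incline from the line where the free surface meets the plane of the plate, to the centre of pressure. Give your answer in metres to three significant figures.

γ = 0.858 × 9.81 = 8.41698 kN/m³.
The plate makes 23° with the vertical, i.e. θ = 90° − 23° = 67° to the horizontal. Measuring y along the incline from the free-surface line, vertical depth h = y·sinθ with sinθ = 0.920505.
With the apex up, the centroid sits 2h/3 = 2 × 2.75/3 = 1.83333 m below the apex, so y_c = 7 + 1.83333 = 8.83333 m and h_c = 8.83333 × 0.920505 = 8.13112 m.
A = ½ × 1.31 × 2.75 = 1.80125 m².
Resultant F = γ·h_c·A = 8.41698 × 8.13112 × 1.80125 = 123.277 kN.
I_c = b·h³/36 = 1.31 × 2.75³/36 = 0.756775 m⁴.
Centre of pressure: y_p = y_c + I_c/(y_c·A) = 8.83333 + 0.756775/(8.83333 × 1.80125) = 8.83333 + 0.0475629 = 8.88089 m along the plane.

y_p = 8.88 m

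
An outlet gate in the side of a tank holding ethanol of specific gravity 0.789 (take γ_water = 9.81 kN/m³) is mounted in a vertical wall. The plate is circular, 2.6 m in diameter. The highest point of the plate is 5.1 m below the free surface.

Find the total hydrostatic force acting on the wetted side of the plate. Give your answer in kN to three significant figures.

F ≈ 263 kN

γ = 0.789 × 9.81 = 7.74009 kN/m³.
The centroid is at the centre, 1.3 m below the top of the plate, so the centroid depth is h_c = 5.1 + 1.3 = 6.4 m.
A = π(1.3)² = 5.30929 m².
Resultant F = γ·h_c·A = 7.74009 × 6.4 × 5.30929 = 263.004 kN.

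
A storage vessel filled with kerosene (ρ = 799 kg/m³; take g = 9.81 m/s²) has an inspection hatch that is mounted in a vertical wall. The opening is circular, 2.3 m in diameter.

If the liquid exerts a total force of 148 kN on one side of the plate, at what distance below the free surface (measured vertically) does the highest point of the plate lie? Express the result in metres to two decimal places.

d_top ≈ 3.39 m

γ = ρg = 799 × 9.81 / 1000 = 7.83819 kN/m³.
A = π(1.15)² = 4.15476 m².
From F = γ·h_c·A, the centroid depth is h_c = 148/(7.83819 × 4.15476) = 4.54465 m.
The centroid is at the centre, 1.15 m below the top of the plate, so the highest point sits at h_top = 4.54465 − 1.15 = 3.39465 m below the surface.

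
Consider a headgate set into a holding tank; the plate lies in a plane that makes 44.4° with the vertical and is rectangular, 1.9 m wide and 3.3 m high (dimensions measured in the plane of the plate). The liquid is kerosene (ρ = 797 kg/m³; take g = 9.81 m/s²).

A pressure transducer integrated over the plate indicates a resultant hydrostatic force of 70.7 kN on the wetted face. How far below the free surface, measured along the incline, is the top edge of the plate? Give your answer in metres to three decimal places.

γ = ρg = 797 × 9.81 / 1000 = 7.81857 kN/m³.
A = 1.9 × 3.3 = 6.27 m².
From F = γ·h_c·A, the centroid depth is h_c = 70.7/(7.81857 × 6.27) = 1.4422 m.
The plate makes 44.4° with the vertical, i.e. θ = 90° − 44.4° = 45.6° to the horizontal. Measuring y along the incline from the free-surface line, vertical depth h = y·sinθ with sinθ = 0.714473.
Along the incline, y_c = h_c/sinθ = 1.4422/0.714473 = 2.01855 m.
The centroid lies 3.3/2 = 1.65 m below the top edge, so the top edge sits at y_top = 2.01855 − 1.65 = 0.36855 m along the incline.

y_top ≈ 0.369 m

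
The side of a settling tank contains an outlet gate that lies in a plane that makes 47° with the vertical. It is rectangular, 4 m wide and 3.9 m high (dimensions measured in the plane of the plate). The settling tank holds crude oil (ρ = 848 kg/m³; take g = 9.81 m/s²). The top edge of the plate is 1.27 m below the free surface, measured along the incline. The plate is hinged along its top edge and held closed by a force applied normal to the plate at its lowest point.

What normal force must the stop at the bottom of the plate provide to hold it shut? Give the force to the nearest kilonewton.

γ = ρg = 848 × 9.81 / 1000 = 8.31888 kN/m³.
The plate makes 47° with the vertical, i.e. θ = 90° − 47° = 43° to the horizontal. Measuring y along the incline from the free-surface line, vertical depth h = y·sinθ with sinθ = 0.681998.
The centroid lies 3.9/2 = 1.95 m below the top edge, so y_c = 1.27 + 1.95 = 3.22 m and h_c = 3.22 × 0.681998 = 2.19603 m.
A = 4 × 3.9 = 15.6 m².
Resultant F = γ·h_c·A = 8.31888 × 2.19603 × 15.6 = 284.989 kN.
I_c = b·h³/12 = 4 × 3.9³/12 = 19.773 m⁴.
Centre of pressure: y_p = y_c + I_c/(y_c·A) = 3.22 + 19.773/(3.22 × 15.6) = 3.22 + 0.393634 = 3.61363 m along the plane.
The resultant acts 1.95 + 0.393634 = 2.34363 m (along the plate) below the hinge at the top edge, so the moment about the hinge is M = F × 2.34363 = 284.989 × 2.34363 = 667.909 kN·m.
A normal force at the bottom, 3.9 m from the hinge, must supply this moment: P = 667.909/3.9 = 171.259 kN.

P ≈ 171 kN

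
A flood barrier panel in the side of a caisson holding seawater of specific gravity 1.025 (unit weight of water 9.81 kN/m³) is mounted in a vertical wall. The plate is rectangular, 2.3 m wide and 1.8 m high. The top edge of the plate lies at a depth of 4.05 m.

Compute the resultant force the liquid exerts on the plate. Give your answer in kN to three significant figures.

γ = 1.025 × 9.81 = 10.05525 kN/m³.
The centroid lies 1.8/2 = 0.9 m below the top edge, so the centroid depth is h_c = 4.05 + 0.9 = 4.95 m.
A = 2.3 × 1.8 = 4.14 m².
Resultant F = γ·h_c·A = 10.05525 × 4.95 × 4.14 = 206.062 kN.

F ≈ 206 kN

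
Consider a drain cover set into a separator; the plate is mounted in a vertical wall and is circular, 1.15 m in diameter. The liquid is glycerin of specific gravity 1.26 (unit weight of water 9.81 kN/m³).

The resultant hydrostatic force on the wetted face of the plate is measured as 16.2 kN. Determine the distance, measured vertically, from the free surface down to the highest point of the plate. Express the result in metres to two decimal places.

d_top ≈ 0.69 m

γ = 1.26 × 9.81 = 12.3606 kN/m³.
A = π(0.575)² = 1.03869 m².
From F = γ·h_c·A, the centroid depth is h_c = 16.2/(12.3606 × 1.03869) = 1.2618 m.
The centroid is at the centre, 0.575 m below the top of the plate, so the highest point sits at h_top = 1.2618 − 0.575 = 0.6868 m below the surface.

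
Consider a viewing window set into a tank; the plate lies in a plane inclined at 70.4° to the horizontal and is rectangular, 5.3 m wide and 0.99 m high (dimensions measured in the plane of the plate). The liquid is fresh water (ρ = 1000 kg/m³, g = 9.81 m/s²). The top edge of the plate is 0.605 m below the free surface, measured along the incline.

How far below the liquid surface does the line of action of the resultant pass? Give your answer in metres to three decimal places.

γ = ρg = 1000 × 9.81 = 9810 N/m³ = 9.81 kN/m³.
Let θ = 70.4° be the plate's angle to the horizontal; measure y along the incline from where the plane meets the free surface. Vertical depth h = y·sinθ with sinθ = 0.942057.
The centroid lies 0.99/2 = 0.495 m below the top edge, so y_c = 0.605 + 0.495 = 1.1 m and h_c = 1.1 × 0.942057 = 1.03626 m.
A = 5.3 × 0.99 = 5.247 m².
Resultant F = γ·h_c·A = 9.81 × 1.03626 × 5.247 = 53.3395 kN.
I_c = b·h³/12 = 5.3 × 0.99³/12 = 0.428549 m⁴.
Centre of pressure: y_p = y_c + I_c/(y_c·A) = 1.1 + 0.428549/(1.1 × 5.247) = 1.1 + 0.07425 = 1.17425 m along the plane.
Vertically, h_p = y_p·sinθ = 1.17425 × 0.942057 = 1.10621 m.

h_p = 1.106 m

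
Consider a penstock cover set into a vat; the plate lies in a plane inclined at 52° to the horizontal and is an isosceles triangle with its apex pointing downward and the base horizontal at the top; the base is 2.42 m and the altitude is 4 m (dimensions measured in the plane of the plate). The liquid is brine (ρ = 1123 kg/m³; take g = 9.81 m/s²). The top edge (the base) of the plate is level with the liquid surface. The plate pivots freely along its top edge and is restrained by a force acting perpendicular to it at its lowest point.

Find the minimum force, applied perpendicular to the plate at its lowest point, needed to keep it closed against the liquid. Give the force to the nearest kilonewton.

P ≈ 28 kN

γ = ρg = 1123 × 9.81 / 1000 = 11.01663 kN/m³.
Let θ = 52° be the plate's angle to the horizontal; measure y along the incline from where the plane meets the free surface. Vertical depth h = y·sinθ with sinθ = 0.788011.
With the apex down, the centroid sits h/3 = 4/3 = 1.33333 m below the base (the top edge), so y_c = 1.33333 m and h_c = 1.33333 × 0.788011 = 1.05068 m.
A = ½ × 2.42 × 4 = 4.84 m².
Resultant F = γ·h_c·A = 11.01663 × 1.05068 × 4.84 = 56.0228 kN.
I_c = b·h³/36 = 2.42 × 4³/36 = 4.30222 m⁴.
Centre of pressure: y_p = y_c + I_c/(y_c·A) = 1.33333 + 4.30222/(1.33333 × 4.84) = 1.33333 + 0.666668 = 2 m along the plane.
The resultant acts 1.33333 + 0.666668 = 2 m (along the plate) below the hinge at the top edge, so the moment about the hinge is M = F × 2 = 56.0228 × 2 = 112.046 kN·m.
A normal force at the bottom, 4 m from the hinge, must supply this moment: P = 112.046/4 = 28.0115 kN.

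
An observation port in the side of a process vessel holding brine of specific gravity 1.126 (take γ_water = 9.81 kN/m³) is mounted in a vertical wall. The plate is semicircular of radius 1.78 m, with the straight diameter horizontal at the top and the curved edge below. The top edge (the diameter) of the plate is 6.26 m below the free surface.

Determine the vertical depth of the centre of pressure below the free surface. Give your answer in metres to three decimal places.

h_p = 7.047 m

γ = 1.126 × 9.81 = 11.04606 kN/m³.
The centroid of a semicircle lies 4r/(3π) = 0.755455 m from the diameter, here below the top edge, so the centroid depth is h_c = 6.26 + 0.755455 = 7.01545 m.
A = πr²/2 = π × 1.78²/2 = 4.97691 m².
Resultant F = γ·h_c·A = 11.04606 × 7.01545 × 4.97691 = 385.676 kN.
I_c = (π/8 − 8/(9π))·r⁴ = 0.109757 × 1.78⁴ = 1.10182 m⁴.
Centre of pressure: y_p = y_c + I_c/(y_c·A) = 7.01545 + 1.10182/(7.01545 × 4.97691) = 7.01545 + 0.031557 = 7.04701 m along the plane.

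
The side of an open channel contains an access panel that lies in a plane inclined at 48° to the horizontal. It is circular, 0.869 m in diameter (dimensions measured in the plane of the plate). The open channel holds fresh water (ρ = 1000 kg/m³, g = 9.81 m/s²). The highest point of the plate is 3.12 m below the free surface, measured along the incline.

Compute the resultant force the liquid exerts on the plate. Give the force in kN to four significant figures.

F ≈ 15.37 kN

γ = ρg = 1000 × 9.81 = 9810 N/m³ = 9.81 kN/m³.
Let θ = 48° be the plate's angle to the horizontal; measure y along the incline from where the plane meets the free surface. Vertical depth h = y·sinθ with sinθ = 0.743145.
The centroid is at the centre, 0.4345 m below the top of the plate, so y_c = 3.12 + 0.4345 = 3.5545 m and h_c = 3.5545 × 0.743145 = 2.64151 m.
A = π(0.4345)² = 0.593102 m².
Resultant F = γ·h_c·A = 9.81 × 2.64151 × 0.593102 = 15.3692 kN.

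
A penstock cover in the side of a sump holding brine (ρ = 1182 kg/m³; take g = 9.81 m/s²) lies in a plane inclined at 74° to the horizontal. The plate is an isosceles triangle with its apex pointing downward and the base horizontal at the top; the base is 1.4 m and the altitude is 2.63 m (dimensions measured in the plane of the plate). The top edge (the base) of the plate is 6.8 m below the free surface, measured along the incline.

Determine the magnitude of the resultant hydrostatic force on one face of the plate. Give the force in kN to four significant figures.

F ≈ 157.5 kN

γ = ρg = 1182 × 9.81 / 1000 = 11.59542 kN/m³.
Let θ = 74° be the plate's angle to the horizontal; measure y along the incline from where the plane meets the free surface. Vertical depth h = y·sinθ with sinθ = 0.961262.
With the apex down, the centroid sits h/3 = 2.63/3 = 0.876667 m below the base (the top edge), so y_c = 6.8 + 0.876667 = 7.67667 m and h_c = 7.67667 × 0.961262 = 7.37929 m.
A = ½ × 1.4 × 2.63 = 1.841 m².
Resultant F = γ·h_c·A = 11.59542 × 7.37929 × 1.841 = 157.527 kN.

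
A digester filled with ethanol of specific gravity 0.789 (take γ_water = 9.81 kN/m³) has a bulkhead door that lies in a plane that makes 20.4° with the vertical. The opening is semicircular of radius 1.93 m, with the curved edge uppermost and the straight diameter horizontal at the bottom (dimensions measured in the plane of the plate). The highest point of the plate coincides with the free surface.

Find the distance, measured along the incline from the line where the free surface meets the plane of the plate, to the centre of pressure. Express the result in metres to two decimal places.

y_p = 1.35 m

γ = 0.789 × 9.81 = 7.74009 kN/m³.
The plate makes 20.4° with the vertical, i.e. θ = 90° − 20.4° = 69.6° to the horizontal. Measuring y along the incline from the free-surface line, vertical depth h = y·sinθ with sinθ = 0.937282.
The centroid lies 4r/(3π) = 0.819117 m above the diameter, so r − 4r/(3π) = 1.93 − 0.819117 = 1.11088 m below the topmost point, so y_c = 1.11088 m and h_c = 1.11088 × 0.937282 = 1.04121 m.
A = πr²/2 = π × 1.93²/2 = 5.85106 m².
Resultant F = γ·h_c·A = 7.74009 × 1.04121 × 5.85106 = 47.154 kN.
I_c = (π/8 − 8/(9π))·r⁴ = 0.109757 × 1.93⁴ = 1.52287 m⁴.
Centre of pressure: y_p = y_c + I_c/(y_c·A) = 1.11088 + 1.52287/(1.11088 × 5.85106) = 1.11088 + 0.234294 = 1.34517 m along the plane.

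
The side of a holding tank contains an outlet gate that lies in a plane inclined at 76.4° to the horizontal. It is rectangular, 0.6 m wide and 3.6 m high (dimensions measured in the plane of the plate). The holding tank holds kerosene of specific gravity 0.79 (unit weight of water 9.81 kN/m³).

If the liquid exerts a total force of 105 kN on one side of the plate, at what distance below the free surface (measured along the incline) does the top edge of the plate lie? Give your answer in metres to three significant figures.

y_top ≈ 4.65 m

γ = 0.79 × 9.81 = 7.7499 kN/m³.
A = 0.6 × 3.6 = 2.16 m².
From F = γ·h_c·A, the centroid depth is h_c = 105/(7.7499 × 2.16) = 6.27248 m.
Let θ = 76.4° be the plate's angle to the horizontal; measure y along the incline from where the plane meets the free surface. Vertical depth h = y·sinθ with sinθ = 0.971961.
Along the incline, y_c = h_c/sinθ = 6.27248/0.971961 = 6.45343 m.
The centroid lies 3.6/2 = 1.8 m below the top edge, so the top edge sits at y_top = 6.45343 − 1.8 = 4.65343 m along the incline.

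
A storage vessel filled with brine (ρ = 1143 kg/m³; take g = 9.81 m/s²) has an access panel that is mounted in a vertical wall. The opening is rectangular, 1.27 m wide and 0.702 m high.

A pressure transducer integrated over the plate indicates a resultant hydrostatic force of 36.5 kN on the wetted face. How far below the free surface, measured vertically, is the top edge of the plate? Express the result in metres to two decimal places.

γ = ρg = 1143 × 9.81 / 1000 = 11.21283 kN/m³.
A = 1.27 × 0.702 = 0.89154 m².
From F = γ·h_c·A, the centroid depth is h_c = 36.5/(11.21283 × 0.89154) = 3.65121 m.
The centroid lies 0.702/2 = 0.351 m below the top edge, so the top edge sits at h_top = 3.65121 − 0.351 = 3.30021 m below the surface.

d_top ≈ 3.30 m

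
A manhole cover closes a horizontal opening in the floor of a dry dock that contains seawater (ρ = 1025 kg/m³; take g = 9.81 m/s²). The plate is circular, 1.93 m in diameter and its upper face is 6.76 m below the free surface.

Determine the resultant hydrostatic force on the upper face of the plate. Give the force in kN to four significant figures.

F ≈ 198.9 kN

γ = ρg = 1025 × 9.81 / 1000 = 10.05525 kN/m³.
The plate is horizontal, so pressure is uniform at p = γ·h = 10.05525 × 6.76 = 67.9735 kN/m².
A = π(0.965)² = 2.92553 m².
F = p·A = 67.9735 × 2.92553 = 198.859 kN.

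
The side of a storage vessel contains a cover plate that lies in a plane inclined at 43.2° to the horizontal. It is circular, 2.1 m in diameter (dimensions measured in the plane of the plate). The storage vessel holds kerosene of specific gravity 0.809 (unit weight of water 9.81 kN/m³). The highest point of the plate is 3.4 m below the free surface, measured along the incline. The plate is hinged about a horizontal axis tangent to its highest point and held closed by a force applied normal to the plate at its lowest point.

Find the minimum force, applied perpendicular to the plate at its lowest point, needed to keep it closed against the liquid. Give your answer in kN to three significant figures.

P ≈ 44.3 kN

γ = 0.809 × 9.81 = 7.93629 kN/m³.
Let θ = 43.2° be the plate's angle to the horizontal; measure y along the incline from where the plane meets the free surface. Vertical depth h = y·sinθ with sinθ = 0.684547.
The centroid is at the centre, 1.05 m below the top of the plate, so y_c = 3.4 + 1.05 = 4.45 m and h_c = 4.45 × 0.684547 = 3.04623 m.
A = π(1.05)² = 3.46361 m².
Resultant F = γ·h_c·A = 7.93629 × 3.04623 × 3.46361 = 83.7354 kN.
I_c = πr⁴/4 = π × 1.05⁴/4 = 0.954656 m⁴.
Centre of pressure: y_p = y_c + I_c/(y_c·A) = 4.45 + 0.954656/(4.45 × 3.46361) = 4.45 + 0.0619381 = 4.51194 m along the plane.
The resultant acts 1.05 + 0.0619381 = 1.11194 m (along the plate) below the hinge at the top edge, so the moment about the hinge is M = F × 1.11194 = 83.7354 × 1.11194 = 93.1087 kN·m.
A normal force at the bottom, 2.1 m from the hinge, must supply this moment: P = 93.1087/2.1 = 44.3375 kN.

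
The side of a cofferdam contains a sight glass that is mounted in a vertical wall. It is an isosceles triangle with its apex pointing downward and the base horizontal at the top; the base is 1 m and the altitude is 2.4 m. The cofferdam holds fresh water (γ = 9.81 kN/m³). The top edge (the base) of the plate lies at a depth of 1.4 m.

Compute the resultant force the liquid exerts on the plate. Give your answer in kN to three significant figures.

γ = 9.81 kN/m³.
With the apex down, the centroid sits h/3 = 2.4/3 = 0.8 m below the base (the top edge), so the centroid depth is h_c = 1.4 + 0.8 = 2.2 m.
A = ½ × 1 × 2.4 = 1.2 m².
Resultant F = γ·h_c·A = 9.81 × 2.2 × 1.2 = 25.8984 kN.

F ≈ 25.9 kN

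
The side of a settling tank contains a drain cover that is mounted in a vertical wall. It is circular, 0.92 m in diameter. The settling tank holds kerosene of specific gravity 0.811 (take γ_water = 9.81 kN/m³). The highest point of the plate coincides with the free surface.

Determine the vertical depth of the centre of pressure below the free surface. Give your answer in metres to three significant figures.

γ = 0.811 × 9.81 = 7.95591 kN/m³.
The centroid is at the centre, 0.46 m below the top of the plate, so the centroid depth is h_c = 0.46 m.
A = π(0.46)² = 0.664761 m².
Resultant F = γ·h_c·A = 7.95591 × 0.46 × 0.664761 = 2.43284 kN.
I_c = πr⁴/4 = π × 0.46⁴/4 = 0.0351659 m⁴.
Centre of pressure: y_p = y_c + I_c/(y_c·A) = 0.46 + 0.0351659/(0.46 × 0.664761) = 0.46 + 0.115 = 0.575 m along the plane.

h_p = 0.575 m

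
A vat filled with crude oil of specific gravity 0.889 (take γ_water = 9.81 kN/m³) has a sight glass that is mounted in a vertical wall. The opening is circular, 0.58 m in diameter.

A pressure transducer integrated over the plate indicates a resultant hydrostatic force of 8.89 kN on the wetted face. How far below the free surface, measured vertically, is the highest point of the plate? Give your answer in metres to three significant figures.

γ = 0.889 × 9.81 = 8.72109 kN/m³.
A = π(0.29)² = 0.264208 m².
From F = γ·h_c·A, the centroid depth is h_c = 8.89/(8.72109 × 0.264208) = 3.8582 m.
The centroid is at the centre, 0.29 m below the top of the plate, so the highest point sits at h_top = 3.8582 − 0.29 = 3.5682 m below the surface.

d_top ≈ 3.57 m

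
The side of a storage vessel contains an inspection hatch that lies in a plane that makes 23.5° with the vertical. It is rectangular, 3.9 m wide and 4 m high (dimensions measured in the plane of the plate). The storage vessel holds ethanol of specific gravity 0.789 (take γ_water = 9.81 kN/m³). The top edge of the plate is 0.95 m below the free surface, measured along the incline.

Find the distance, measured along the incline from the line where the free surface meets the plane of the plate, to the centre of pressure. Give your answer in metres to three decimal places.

y_p = 3.402 m

γ = 0.789 × 9.81 = 7.74009 kN/m³.
The plate makes 23.5° with the vertical, i.e. θ = 90° − 23.5° = 66.5° to the horizontal. Measuring y along the incline from the free-surface line, vertical depth h = y·sinθ with sinθ = 0.917060.
The centroid lies 4/2 = 2 m below the top edge, so y_c = 0.95 + 2 = 2.95 m and h_c = 2.95 × 0.917060 = 2.70533 m.
A = 3.9 × 4 = 15.6 m².
Resultant F = γ·h_c·A = 7.74009 × 2.70533 × 15.6 = 326.656 kN.
I_c = b·h³/12 = 3.9 × 4³/12 = 20.8 m⁴.
Centre of pressure: y_p = y_c + I_c/(y_c·A) = 2.95 + 20.8/(2.95 × 15.6) = 2.95 + 0.451977 = 3.40198 m along the plane.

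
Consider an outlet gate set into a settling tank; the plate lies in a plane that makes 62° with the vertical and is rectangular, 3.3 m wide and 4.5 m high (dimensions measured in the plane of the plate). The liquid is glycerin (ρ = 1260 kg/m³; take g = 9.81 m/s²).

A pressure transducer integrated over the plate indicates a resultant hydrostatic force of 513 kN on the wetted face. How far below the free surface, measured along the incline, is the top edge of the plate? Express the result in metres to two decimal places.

γ = ρg = 1260 × 9.81 / 1000 = 12.3606 kN/m³.
A = 3.3 × 4.5 = 14.85 m².
From F = γ·h_c·A, the centroid depth is h_c = 513/(12.3606 × 14.85) = 2.7948 m.
The plate makes 62° with the vertical, i.e. θ = 90° − 62° = 28° to the horizontal. Measuring y along the incline from the free-surface line, vertical depth h = y·sinθ with sinθ = 0.469472.
Along the incline, y_c = h_c/sinθ = 2.7948/0.469472 = 5.95307 m.
The centroid lies 4.5/2 = 2.25 m below the top edge, so the top edge sits at y_top = 5.95307 − 2.25 = 3.70307 m along the incline.

y_top ≈ 3.70 m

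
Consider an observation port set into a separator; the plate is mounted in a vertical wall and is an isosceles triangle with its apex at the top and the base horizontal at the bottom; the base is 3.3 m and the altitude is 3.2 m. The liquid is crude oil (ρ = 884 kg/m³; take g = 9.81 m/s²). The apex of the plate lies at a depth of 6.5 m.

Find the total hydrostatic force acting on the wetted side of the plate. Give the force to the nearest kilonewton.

F ≈ 395 kN

γ = ρg = 884 × 9.81 / 1000 = 8.67204 kN/m³.
With the apex up, the centroid sits 2h/3 = 2 × 3.2/3 = 2.13333 m below the apex, so the centroid depth is h_c = 6.5 + 2.13333 = 8.63333 m.
A = ½ × 3.3 × 3.2 = 5.28 m².
Resultant F = γ·h_c·A = 8.67204 × 8.63333 × 5.28 = 395.306 kN.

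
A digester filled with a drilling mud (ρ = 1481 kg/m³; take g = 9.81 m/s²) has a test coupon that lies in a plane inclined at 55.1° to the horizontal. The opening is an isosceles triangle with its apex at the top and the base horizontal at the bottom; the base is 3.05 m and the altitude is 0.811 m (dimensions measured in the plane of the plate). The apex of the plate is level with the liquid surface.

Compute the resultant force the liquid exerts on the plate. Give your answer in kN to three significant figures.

F ≈ 7.97 kN

γ = ρg = 1481 × 9.81 / 1000 = 14.52861 kN/m³.
Let θ = 55.1° be the plate's angle to the horizontal; measure y along the incline from where the plane meets the free surface. Vertical depth h = y·sinθ with sinθ = 0.820152.
With the apex up, the centroid sits 2h/3 = 2 × 0.811/3 = 0.540667 m below the apex, so y_c = 0.540667 m and h_c = 0.540667 × 0.820152 = 0.443429 m.
A = ½ × 3.05 × 0.811 = 1.23677 m².
Resultant F = γ·h_c·A = 14.52861 × 0.443429 × 1.23677 = 7.96778 kN.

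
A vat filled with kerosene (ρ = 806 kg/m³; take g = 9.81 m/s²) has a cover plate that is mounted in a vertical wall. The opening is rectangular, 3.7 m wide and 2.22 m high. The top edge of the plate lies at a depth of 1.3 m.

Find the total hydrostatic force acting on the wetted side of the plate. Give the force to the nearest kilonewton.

F ≈ 157 kN

γ = ρg = 806 × 9.81 / 1000 = 7.90686 kN/m³.
The centroid lies 2.22/2 = 1.11 m below the top edge, so the centroid depth is h_c = 1.3 + 1.11 = 2.41 m.
A = 3.7 × 2.22 = 8.214 m².
Resultant F = γ·h_c·A = 7.90686 × 2.41 × 8.214 = 156.522 kN.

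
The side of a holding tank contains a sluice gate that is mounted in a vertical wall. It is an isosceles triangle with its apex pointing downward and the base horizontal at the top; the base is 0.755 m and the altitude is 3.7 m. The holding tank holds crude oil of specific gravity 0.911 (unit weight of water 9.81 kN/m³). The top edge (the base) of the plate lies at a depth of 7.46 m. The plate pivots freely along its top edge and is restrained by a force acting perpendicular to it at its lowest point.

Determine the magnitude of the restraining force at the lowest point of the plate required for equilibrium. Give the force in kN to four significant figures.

P ≈ 38.74 kN

γ = 0.911 × 9.81 = 8.93691 kN/m³.
With the apex down, the centroid sits h/3 = 3.7/3 = 1.23333 m below the base (the top edge), so the centroid depth is h_c = 7.46 + 1.23333 = 8.69333 m.
A = ½ × 0.755 × 3.7 = 1.39675 m².
Resultant F = γ·h_c·A = 8.93691 × 8.69333 × 1.39675 = 108.516 kN.
I_c = b·h³/36 = 0.755 × 3.7³/36 = 1.06231 m⁴.
Centre of pressure: y_p = y_c + I_c/(y_c·A) = 8.69333 + 1.06231/(8.69333 × 1.39675) = 8.69333 + 0.0874876 = 8.78082 m along the plane.
The resultant acts 1.23333 + 0.0874876 = 1.32082 m (along the plate) below the hinge at the top edge, so the moment about the hinge is M = F × 1.32082 = 108.516 × 1.32082 = 143.33 kN·m.
A normal force at the bottom, 3.7 m from the hinge, must supply this moment: P = 143.33/3.7 = 38.7378 kN.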